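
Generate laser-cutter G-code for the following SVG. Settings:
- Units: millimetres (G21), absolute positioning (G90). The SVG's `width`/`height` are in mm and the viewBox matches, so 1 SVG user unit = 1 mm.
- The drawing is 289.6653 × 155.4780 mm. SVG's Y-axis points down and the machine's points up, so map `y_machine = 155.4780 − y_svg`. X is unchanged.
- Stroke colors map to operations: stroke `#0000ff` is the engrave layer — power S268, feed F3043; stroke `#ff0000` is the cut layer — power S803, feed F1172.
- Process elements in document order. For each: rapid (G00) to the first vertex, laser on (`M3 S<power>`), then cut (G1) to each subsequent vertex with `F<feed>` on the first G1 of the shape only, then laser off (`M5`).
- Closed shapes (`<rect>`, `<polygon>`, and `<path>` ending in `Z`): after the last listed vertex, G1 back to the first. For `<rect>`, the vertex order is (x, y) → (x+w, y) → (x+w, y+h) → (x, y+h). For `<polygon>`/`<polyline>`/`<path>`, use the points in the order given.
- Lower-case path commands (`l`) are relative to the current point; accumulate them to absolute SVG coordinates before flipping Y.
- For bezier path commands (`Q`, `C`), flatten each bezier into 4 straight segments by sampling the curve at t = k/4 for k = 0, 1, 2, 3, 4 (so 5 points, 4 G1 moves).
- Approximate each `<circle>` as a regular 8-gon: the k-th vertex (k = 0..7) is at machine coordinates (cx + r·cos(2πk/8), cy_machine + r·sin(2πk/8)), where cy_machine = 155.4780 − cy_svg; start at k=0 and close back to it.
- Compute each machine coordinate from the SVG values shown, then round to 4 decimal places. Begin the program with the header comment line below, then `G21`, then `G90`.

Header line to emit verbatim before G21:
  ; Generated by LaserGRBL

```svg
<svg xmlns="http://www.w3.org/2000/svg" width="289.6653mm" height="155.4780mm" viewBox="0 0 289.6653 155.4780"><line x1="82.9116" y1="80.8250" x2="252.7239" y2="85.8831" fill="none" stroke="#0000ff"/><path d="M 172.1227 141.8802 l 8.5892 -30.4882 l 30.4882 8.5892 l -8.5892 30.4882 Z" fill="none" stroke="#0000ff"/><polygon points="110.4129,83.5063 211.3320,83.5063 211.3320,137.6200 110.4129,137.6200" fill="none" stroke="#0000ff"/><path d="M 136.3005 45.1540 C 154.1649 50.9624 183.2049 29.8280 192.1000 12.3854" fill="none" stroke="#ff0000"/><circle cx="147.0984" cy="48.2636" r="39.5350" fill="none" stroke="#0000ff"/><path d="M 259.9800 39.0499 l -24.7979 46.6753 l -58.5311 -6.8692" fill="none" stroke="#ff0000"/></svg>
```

Since the viewBox matches the mm dimensions, user units are millimetres directly. The only transform is the Y-flip y_m = 155.4780 − y_svg.

Shape 1 is a line segment drawn with `<line>`. Its stroke #0000ff means engrave at S268, F3043. After flipping Y the toolpath is (82.9116,74.6530) → (252.7239,69.5949).

Shape 2 is a regular polygon drawn with `<path>`. Its stroke #0000ff means engrave at S268, F3043. After flipping Y the toolpath is (172.1227,13.5978) → (180.7119,44.0860) → (211.2001,35.4968) → (202.6109,5.0086) → (172.1227,13.5978), returning to the start.

Shape 3 is a rectangle drawn with `<polygon>`. Its stroke #0000ff means engrave at S268, F3043. After flipping Y the toolpath is (110.4129,71.9717) → (211.3320,71.9717) → (211.3320,17.8580) → (110.4129,17.8580) → (110.4129,71.9717), returning to the start.

Shape 4 is a cubic bezier drawn with `<path>`. Its stroke #ff0000 means cut at S803, F1172. After flipping Y the toolpath is (136.3005,110.3240) → (151.3048,110.5408) → (167.5637,117.9892) → (182.1409,129.7971) → (192.1000,143.0926).

Shape 5 is a circle drawn with `<circle>`. Its stroke #0000ff means engrave at S268, F3043. After flipping Y the toolpath is (186.6334,107.2144) → (175.0539,135.1699) → (147.0984,146.7494) → (119.1429,135.1699) → (107.5634,107.2144) → (119.1429,79.2589) → (147.0984,67.6794) → (175.0539,79.2589) → (186.6334,107.2144), returning to the start.

Shape 6 is a open polyline drawn with `<path>`. Its stroke #ff0000 means cut at S803, F1172. After flipping Y the toolpath is (259.9800,116.4281) → (235.1821,69.7528) → (176.6510,76.6220).

; Generated by LaserGRBL
G21
G90
G00 X82.9116 Y74.6530
M3 S268
G1 X252.7239 Y69.5949 F3043
M5
G00 X172.1227 Y13.5978
M3 S268
G1 X180.7119 Y44.0860 F3043
G1 X211.2001 Y35.4968
G1 X202.6109 Y5.0086
G1 X172.1227 Y13.5978
M5
G00 X110.4129 Y71.9717
M3 S268
G1 X211.3320 Y71.9717 F3043
G1 X211.3320 Y17.8580
G1 X110.4129 Y17.8580
G1 X110.4129 Y71.9717
M5
G00 X136.3005 Y110.3240
M3 S803
G1 X151.3048 Y110.5408 F1172
G1 X167.5637 Y117.9892
G1 X182.1409 Y129.7971
G1 X192.1000 Y143.0926
M5
G00 X186.6334 Y107.2144
M3 S268
G1 X175.0539 Y135.1699 F3043
G1 X147.0984 Y146.7494
G1 X119.1429 Y135.1699
G1 X107.5634 Y107.2144
G1 X119.1429 Y79.2589
G1 X147.0984 Y67.6794
G1 X175.0539 Y79.2589
G1 X186.6334 Y107.2144
M5
G00 X259.9800 Y116.4281
M3 S803
G1 X235.1821 Y69.7528 F1172
G1 X176.6510 Y76.6220
M5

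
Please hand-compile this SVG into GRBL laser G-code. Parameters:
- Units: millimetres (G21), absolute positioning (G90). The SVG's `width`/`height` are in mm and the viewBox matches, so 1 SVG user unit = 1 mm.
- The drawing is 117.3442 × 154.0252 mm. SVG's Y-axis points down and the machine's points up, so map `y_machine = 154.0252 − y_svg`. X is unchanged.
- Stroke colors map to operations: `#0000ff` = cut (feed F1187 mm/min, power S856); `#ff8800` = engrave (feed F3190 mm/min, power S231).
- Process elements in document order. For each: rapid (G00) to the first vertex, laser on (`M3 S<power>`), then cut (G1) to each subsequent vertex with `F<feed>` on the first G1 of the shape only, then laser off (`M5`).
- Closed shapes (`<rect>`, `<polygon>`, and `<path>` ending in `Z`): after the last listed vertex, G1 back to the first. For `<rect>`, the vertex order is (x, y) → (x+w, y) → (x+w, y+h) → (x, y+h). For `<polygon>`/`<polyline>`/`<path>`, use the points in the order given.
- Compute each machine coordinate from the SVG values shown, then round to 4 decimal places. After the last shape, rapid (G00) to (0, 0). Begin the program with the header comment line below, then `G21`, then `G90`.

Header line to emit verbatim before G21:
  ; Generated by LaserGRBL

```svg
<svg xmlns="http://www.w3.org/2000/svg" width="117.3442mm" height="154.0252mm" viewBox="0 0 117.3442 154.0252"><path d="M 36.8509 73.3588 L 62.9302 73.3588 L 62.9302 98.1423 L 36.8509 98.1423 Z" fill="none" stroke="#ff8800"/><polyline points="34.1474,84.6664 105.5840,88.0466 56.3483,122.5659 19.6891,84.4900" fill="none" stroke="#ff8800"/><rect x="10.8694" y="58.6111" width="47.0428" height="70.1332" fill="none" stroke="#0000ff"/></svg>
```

viewBox `0 0 117.3442 154.0252` with mm width/height → 1 unit = 1 mm. Flip: y_m = 154.0252 − y_svg.

**Shape 1** — `<path>` rectangle, stroke `#ff8800` → engrave (S231, F3190). Machine vertices: (36.8509,80.6664) → (62.9302,80.6664) → (62.9302,55.8829) → (36.8509,55.8829) → (36.8509,80.6664). Closed: final G1 returns to the first vertex.

**Shape 2** — `<polyline>` open polyline, stroke `#ff8800` → engrave (S231, F3190). Machine vertices: (34.1474,69.3588) → (105.5840,65.9786) → (56.3483,31.4593) → (19.6891,69.5352). Open path.

**Shape 3** — `<rect>` rectangle, stroke `#0000ff` → cut (S856, F1187). Machine vertices: (10.8694,95.4141) → (57.9122,95.4141) → (57.9122,25.2809) → (10.8694,25.2809) → (10.8694,95.4141). Closed: final G1 returns to the first vertex.

; Generated by LaserGRBL
G21
G90
G00 X36.8509 Y80.6664
M3 S231
G1 X62.9302 Y80.6664 F3190
G1 X62.9302 Y55.8829
G1 X36.8509 Y55.8829
G1 X36.8509 Y80.6664
M5
G00 X34.1474 Y69.3588
M3 S231
G1 X105.5840 Y65.9786 F3190
G1 X56.3483 Y31.4593
G1 X19.6891 Y69.5352
M5
G00 X10.8694 Y95.4141
M3 S856
G1 X57.9122 Y95.4141 F1187
G1 X57.9122 Y25.2809
G1 X10.8694 Y25.2809
G1 X10.8694 Y95.4141
M5
G00 X0.0000 Y0.0000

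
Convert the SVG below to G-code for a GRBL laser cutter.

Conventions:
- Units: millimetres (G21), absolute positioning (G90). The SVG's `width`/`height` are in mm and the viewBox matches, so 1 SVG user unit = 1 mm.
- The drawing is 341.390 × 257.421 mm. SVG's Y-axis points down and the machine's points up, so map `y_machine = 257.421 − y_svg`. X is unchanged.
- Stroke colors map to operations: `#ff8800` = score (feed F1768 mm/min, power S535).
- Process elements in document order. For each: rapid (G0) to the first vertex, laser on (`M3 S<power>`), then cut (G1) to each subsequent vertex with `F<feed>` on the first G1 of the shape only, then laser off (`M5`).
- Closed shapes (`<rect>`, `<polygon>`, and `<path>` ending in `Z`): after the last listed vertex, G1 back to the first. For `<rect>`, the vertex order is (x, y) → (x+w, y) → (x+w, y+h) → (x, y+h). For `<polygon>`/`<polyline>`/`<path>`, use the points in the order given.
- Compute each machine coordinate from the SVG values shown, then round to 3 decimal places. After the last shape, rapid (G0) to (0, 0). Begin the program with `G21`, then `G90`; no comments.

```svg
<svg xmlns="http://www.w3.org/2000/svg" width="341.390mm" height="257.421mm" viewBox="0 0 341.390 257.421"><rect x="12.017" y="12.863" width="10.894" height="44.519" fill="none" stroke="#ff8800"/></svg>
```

G21
G90
G0 X12.017 Y244.558
M3 S535
G1 X22.911 Y244.558 F1768
G1 X22.911 Y200.039
G1 X12.017 Y200.039
G1 X12.017 Y244.558
M5
G0 X0.000 Y0.000

Since the viewBox matches the mm dimensions, user units are millimetres directly. The only transform is the Y-flip y_m = 257.421 − y_svg.

Shape 1 is a rectangle drawn with `<rect>`. Its stroke #ff8800 means score at S535, F1768. After flipping Y the toolpath is (12.017,244.558) → (22.911,244.558) → (22.911,200.039) → (12.017,200.039) → (12.017,244.558), returning to the start.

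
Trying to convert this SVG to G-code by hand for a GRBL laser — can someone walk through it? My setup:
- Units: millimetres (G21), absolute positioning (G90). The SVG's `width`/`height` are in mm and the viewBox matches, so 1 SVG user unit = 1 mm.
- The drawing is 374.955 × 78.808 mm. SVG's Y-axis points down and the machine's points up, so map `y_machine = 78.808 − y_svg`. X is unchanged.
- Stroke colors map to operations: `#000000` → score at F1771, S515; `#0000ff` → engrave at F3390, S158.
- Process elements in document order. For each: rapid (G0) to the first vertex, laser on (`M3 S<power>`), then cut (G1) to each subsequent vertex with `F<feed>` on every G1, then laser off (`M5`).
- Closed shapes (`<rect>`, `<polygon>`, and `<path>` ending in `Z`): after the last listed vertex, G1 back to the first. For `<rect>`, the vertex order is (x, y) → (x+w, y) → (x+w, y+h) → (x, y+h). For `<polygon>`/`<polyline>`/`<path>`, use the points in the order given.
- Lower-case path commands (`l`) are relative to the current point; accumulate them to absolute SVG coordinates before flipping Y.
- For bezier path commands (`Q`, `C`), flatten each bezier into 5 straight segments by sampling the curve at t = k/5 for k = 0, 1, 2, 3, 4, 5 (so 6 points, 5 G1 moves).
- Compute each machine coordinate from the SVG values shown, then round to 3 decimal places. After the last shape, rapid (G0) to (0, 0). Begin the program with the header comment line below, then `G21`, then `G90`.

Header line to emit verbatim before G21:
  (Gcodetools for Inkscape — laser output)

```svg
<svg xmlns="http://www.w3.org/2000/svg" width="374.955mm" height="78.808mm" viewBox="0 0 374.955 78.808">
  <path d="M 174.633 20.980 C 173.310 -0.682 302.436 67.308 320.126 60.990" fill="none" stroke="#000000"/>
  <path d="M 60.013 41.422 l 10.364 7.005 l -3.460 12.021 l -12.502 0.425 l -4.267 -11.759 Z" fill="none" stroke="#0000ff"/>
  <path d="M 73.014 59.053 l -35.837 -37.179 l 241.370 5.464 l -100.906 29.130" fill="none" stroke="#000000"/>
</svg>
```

(Gcodetools for Inkscape — laser output)
G21
G90
G0 X174.633 Y57.828
M3 S515
G1 X187.558 Y61.379 F1771
G1 X220.180 Y51.283 F1771
G1 X260.889 Y35.411 F1771
G1 X298.075 Y21.632 F1771
G1 X320.126 Y17.818 F1771
M5
G0 X60.013 Y37.386
M3 S158
G1 X70.377 Y30.381 F3390
G1 X66.917 Y18.360 F3390
G1 X54.415 Y17.935 F3390
G1 X50.148 Y29.694 F3390
G1 X60.013 Y37.386 F3390
M5
G0 X73.014 Y19.755
M3 S515
G1 X37.177 Y56.934 F1771
G1 X278.547 Y51.470 F1771
G1 X177.641 Y22.340 F1771
M5
G0 X0.000 Y0.000

1 u = 1 mm; y_m = 78.808 − y.

[1] `<path>` cubic bezier, #000000→score S515 F1771: (174.633,57.828) → (187.558,61.379) → (220.180,51.283) → (260.889,35.411) → (298.075,21.632) → (320.126,17.818)

[2] `<path>` regular polygon, #0000ff→engrave S158 F3390: (60.013,37.386) → (70.377,30.381) → (66.917,18.360) → (54.415,17.935) → (50.148,29.694) → (60.013,37.386) (closed)

[3] `<path>` open polyline, #000000→score S515 F1771: (73.014,19.755) → (37.177,56.934) → (278.547,51.470) → (177.641,22.340)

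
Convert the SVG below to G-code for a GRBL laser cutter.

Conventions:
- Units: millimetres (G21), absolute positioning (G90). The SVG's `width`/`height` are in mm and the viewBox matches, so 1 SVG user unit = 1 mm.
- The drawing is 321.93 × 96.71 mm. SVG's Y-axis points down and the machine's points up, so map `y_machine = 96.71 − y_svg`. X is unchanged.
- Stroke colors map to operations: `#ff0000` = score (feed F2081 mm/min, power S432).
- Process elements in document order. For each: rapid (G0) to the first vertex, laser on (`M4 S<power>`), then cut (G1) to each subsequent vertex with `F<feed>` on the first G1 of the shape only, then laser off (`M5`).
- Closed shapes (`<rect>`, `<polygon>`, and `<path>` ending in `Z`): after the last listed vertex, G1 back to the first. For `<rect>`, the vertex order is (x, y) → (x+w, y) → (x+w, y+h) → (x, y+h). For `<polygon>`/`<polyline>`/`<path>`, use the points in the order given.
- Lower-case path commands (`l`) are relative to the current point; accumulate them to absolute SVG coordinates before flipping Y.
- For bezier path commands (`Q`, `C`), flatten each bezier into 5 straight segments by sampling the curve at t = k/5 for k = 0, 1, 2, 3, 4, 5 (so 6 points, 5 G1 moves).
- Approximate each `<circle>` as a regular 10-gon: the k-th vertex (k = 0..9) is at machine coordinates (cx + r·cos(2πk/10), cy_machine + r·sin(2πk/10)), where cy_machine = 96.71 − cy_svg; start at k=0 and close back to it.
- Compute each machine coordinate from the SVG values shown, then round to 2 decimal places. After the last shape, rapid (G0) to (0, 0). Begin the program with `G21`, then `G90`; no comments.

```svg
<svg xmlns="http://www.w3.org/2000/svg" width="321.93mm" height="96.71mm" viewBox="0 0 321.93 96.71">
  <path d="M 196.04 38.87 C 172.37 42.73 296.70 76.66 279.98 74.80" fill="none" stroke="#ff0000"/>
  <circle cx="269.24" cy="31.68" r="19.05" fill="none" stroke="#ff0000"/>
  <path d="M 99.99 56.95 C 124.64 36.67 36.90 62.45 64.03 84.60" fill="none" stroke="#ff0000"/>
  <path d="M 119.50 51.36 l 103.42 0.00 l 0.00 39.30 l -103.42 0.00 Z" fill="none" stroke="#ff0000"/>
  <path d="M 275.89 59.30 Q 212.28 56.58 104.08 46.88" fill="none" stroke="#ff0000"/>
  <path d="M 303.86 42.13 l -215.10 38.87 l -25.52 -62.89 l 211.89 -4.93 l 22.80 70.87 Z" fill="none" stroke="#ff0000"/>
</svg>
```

Since the viewBox matches the mm dimensions, user units are millimetres directly. The only transform is the Y-flip y_m = 96.71 − y_svg.

Shape 1 is a cubic bezier drawn with `<path>`. Its stroke #ff0000 means score at S432, F2081. After flipping Y the toolpath is (196.04,57.84) → (197.29,52.44) → (220.18,42.99) → (250.84,32.64) → (275.40,24.56) → (279.98,21.91).

Shape 2 is a circle drawn with `<circle>`. Its stroke #ff0000 means score at S432, F2081. After flipping Y the toolpath is (288.29,65.03) → (284.65,76.23) → (275.13,83.15) → (263.35,83.15) → (253.83,76.23) → (250.19,65.03) → (253.83,53.83) → (263.35,46.91) → (275.13,46.91) → (284.65,53.83) → (288.29,65.03), returning to the start.

Shape 3 is a cubic bezier drawn with `<path>`. Its stroke #ff0000 means score at S432, F2081. After flipping Y the toolpath is (99.99,39.76) → (103.11,46.80) → (90.17,45.17) → (72.07,37.25) → (59.72,25.44) → (64.03,12.11).

Shape 4 is a rectangle drawn with `<path>`. Its stroke #ff0000 means score at S432, F2081. After flipping Y the toolpath is (119.50,45.35) → (222.92,45.35) → (222.92,6.05) → (119.50,6.05) → (119.50,45.35), returning to the start.

Shape 5 is a quadratic bezier drawn with `<path>`. Its stroke #ff0000 means score at S432, F2081. After flipping Y the toolpath is (275.89,37.41) → (248.66,38.78) → (217.87,40.70) → (183.51,43.19) → (145.58,46.23) → (104.08,49.83).

Shape 6 is a closed polygon drawn with `<path>`. Its stroke #ff0000 means score at S432, F2081. After flipping Y the toolpath is (303.86,54.58) → (88.76,15.71) → (63.24,78.60) → (275.13,83.53) → (297.93,12.66) → (303.86,54.58), returning to the start.

G21
G90
G0 X196.04 Y57.84
M4 S432
G1 X197.29 Y52.44 F2081
G1 X220.18 Y42.99
G1 X250.84 Y32.64
G1 X275.40 Y24.56
G1 X279.98 Y21.91
M5
G0 X288.29 Y65.03
M4 S432
G1 X284.65 Y76.23 F2081
G1 X275.13 Y83.15
G1 X263.35 Y83.15
G1 X253.83 Y76.23
G1 X250.19 Y65.03
G1 X253.83 Y53.83
G1 X263.35 Y46.91
G1 X275.13 Y46.91
G1 X284.65 Y53.83
G1 X288.29 Y65.03
M5
G0 X99.99 Y39.76
M4 S432
G1 X103.11 Y46.80 F2081
G1 X90.17 Y45.17
G1 X72.07 Y37.25
G1 X59.72 Y25.44
G1 X64.03 Y12.11
M5
G0 X119.50 Y45.35
M4 S432
G1 X222.92 Y45.35 F2081
G1 X222.92 Y6.05
G1 X119.50 Y6.05
G1 X119.50 Y45.35
M5
G0 X275.89 Y37.41
M4 S432
G1 X248.66 Y38.78 F2081
G1 X217.87 Y40.70
G1 X183.51 Y43.19
G1 X145.58 Y46.23
G1 X104.08 Y49.83
M5
G0 X303.86 Y54.58
M4 S432
G1 X88.76 Y15.71 F2081
G1 X63.24 Y78.60
G1 X275.13 Y83.53
G1 X297.93 Y12.66
G1 X303.86 Y54.58
M5
G0 X0.00 Y0.00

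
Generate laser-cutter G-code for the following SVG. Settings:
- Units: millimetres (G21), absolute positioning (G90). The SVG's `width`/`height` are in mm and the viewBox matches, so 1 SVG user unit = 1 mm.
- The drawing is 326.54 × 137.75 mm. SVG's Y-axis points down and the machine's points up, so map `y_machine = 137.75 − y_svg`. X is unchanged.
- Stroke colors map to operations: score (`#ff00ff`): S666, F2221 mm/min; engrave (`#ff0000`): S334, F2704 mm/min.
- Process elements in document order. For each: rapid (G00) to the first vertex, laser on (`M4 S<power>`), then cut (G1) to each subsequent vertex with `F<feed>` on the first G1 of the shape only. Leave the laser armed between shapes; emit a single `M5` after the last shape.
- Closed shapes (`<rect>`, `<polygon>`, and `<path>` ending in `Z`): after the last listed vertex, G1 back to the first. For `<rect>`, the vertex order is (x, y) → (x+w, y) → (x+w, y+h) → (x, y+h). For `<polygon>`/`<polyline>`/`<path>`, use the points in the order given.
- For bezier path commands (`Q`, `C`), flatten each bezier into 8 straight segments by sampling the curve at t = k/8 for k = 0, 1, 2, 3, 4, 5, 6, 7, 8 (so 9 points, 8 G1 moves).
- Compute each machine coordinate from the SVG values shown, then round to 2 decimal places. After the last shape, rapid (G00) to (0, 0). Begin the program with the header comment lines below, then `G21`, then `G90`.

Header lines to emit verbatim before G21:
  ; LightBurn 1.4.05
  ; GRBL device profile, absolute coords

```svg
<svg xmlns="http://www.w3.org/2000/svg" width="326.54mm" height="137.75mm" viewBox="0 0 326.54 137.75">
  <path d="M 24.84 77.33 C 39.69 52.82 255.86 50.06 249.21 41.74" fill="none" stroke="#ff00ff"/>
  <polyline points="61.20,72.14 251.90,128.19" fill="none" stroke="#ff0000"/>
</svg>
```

; LightBurn 1.4.05
; GRBL device profile, absolute coords
G21
G90
G00 X24.84 Y60.42
M4 S666
G1 X39.02 Y68.65 F2221
G1 X67.10 Y75.15
G1 X104.11 Y80.26
G1 X145.09 Y84.29
G1 X185.06 Y87.56
G1 X219.05 Y90.39
G1 X242.09 Y93.10
G1 X249.21 Y96.01
G00 X61.20 Y65.61
M4 S334
G1 X251.90 Y9.56 F2704
M5
G00 X0.00 Y0.00

1 u = 1 mm; y_m = 137.75 − y.

[1] `<path>` cubic bezier, #ff00ff→score S666 F2221: (24.84,60.42) → (39.02,68.65) → (67.10,75.15) → (104.11,80.26) → (145.09,84.29) → (185.06,87.56) → (219.05,90.39) → (242.09,93.10) → (249.21,96.01)

[2] `<polyline>` line segment, #ff0000→engrave S334 F2704: (61.20,65.61) → (251.90,9.56)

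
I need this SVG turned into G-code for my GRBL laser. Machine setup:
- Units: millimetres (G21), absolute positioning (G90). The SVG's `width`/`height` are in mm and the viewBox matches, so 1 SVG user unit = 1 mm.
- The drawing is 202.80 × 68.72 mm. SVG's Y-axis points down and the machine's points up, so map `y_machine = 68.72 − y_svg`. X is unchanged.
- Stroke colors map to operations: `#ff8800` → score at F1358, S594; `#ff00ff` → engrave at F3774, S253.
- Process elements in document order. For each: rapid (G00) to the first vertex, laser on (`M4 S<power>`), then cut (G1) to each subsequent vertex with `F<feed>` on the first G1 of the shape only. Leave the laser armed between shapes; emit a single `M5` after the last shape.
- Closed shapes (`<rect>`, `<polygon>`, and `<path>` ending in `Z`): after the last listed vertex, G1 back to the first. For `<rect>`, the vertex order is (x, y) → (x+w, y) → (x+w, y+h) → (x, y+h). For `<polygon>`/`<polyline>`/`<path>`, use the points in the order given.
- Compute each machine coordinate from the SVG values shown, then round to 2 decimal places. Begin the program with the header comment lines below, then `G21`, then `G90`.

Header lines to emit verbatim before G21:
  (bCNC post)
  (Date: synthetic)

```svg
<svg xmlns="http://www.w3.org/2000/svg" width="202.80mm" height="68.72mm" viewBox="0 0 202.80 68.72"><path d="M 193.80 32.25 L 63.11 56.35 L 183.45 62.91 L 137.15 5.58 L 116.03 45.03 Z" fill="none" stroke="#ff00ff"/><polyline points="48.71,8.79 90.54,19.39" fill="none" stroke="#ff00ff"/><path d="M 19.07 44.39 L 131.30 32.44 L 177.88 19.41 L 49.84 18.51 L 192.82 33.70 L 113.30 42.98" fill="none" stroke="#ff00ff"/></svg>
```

(bCNC post)
(Date: synthetic)
G21
G90
G00 X193.80 Y36.47
M4 S253
G1 X63.11 Y12.37 F3774
G1 X183.45 Y5.81
G1 X137.15 Y63.14
G1 X116.03 Y23.69
G1 X193.80 Y36.47
G00 X48.71 Y59.93
M4 S253
G1 X90.54 Y49.33 F3774
G00 X19.07 Y24.33
M4 S253
G1 X131.30 Y36.28 F3774
G1 X177.88 Y49.31
G1 X49.84 Y50.21
G1 X192.82 Y35.02
G1 X113.30 Y25.74
M5

Since the viewBox matches the mm dimensions, user units are millimetres directly. The only transform is the Y-flip y_m = 68.72 − y_svg.

Shape 1 is a closed polygon drawn with `<path>`. Its stroke #ff00ff means engrave at S253, F3774. After flipping Y the toolpath is (193.80,36.47) → (63.11,12.37) → (183.45,5.81) → (137.15,63.14) → (116.03,23.69) → (193.80,36.47), returning to the start.

Shape 2 is a line segment drawn with `<polyline>`. Its stroke #ff00ff means engrave at S253, F3774. After flipping Y the toolpath is (48.71,59.93) → (90.54,49.33).

Shape 3 is a open polyline drawn with `<path>`. Its stroke #ff00ff means engrave at S253, F3774. After flipping Y the toolpath is (19.07,24.33) → (131.30,36.28) → (177.88,49.31) → (49.84,50.21) → (192.82,35.02) → (113.30,25.74).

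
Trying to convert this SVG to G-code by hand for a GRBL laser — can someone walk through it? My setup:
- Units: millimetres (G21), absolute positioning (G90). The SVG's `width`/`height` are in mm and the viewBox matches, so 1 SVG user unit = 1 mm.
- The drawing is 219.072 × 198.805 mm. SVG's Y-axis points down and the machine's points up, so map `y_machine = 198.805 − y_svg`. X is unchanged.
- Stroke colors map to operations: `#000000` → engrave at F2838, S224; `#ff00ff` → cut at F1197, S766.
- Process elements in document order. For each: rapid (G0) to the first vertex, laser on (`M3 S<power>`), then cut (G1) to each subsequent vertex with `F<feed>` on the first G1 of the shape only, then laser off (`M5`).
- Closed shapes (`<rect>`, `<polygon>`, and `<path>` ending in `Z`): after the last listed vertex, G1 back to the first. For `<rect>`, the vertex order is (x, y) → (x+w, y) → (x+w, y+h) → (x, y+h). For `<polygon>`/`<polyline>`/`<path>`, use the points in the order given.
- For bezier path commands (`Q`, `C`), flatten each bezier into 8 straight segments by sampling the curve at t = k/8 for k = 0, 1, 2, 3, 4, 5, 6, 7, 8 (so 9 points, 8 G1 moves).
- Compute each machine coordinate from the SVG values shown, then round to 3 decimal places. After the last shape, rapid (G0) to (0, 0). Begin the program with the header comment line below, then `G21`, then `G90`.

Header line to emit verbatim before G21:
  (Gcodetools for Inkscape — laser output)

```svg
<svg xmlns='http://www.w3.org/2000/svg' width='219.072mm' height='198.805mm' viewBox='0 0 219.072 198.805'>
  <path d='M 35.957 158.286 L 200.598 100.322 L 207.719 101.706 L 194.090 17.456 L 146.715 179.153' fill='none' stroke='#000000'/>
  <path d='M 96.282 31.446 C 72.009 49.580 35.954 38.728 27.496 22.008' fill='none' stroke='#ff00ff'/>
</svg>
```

(Gcodetools for Inkscape — laser output)
G21
G90
G0 X35.957 Y40.519
M3 S224
G1 X200.598 Y98.483 F2838
G1 X207.719 Y97.099
G1 X194.090 Y181.349
G1 X146.715 Y19.652
M5
G0 X96.282 Y167.359
M3 S766
G1 X86.704 Y161.872 F1197
G1 X76.483 Y158.832
G1 X66.081 Y157.968
G1 X55.958 Y159.008
G1 X46.577 Y161.682
G1 X38.399 Y165.718
G1 X31.884 Y170.847
G1 X27.496 Y176.797
M5
G0 X0.000 Y0.000

Since the viewBox matches the mm dimensions, user units are millimetres directly. The only transform is the Y-flip y_m = 198.805 − y_svg.

Shape 1 is a open polyline drawn with `<path>`. Its stroke #000000 means engrave at S224, F2838. After flipping Y the toolpath is (35.957,40.519) → (200.598,98.483) → (207.719,97.099) → (194.090,181.349) → (146.715,19.652).

Shape 2 is a cubic bezier drawn with `<path>`. Its stroke #ff00ff means cut at S766, F1197. After flipping Y the toolpath is (96.282,167.359) → (86.704,161.872) → (76.483,158.832) → (66.081,157.968) → (55.958,159.008) → (46.577,161.682) → (38.399,165.718) → (31.884,170.847) → (27.496,176.797).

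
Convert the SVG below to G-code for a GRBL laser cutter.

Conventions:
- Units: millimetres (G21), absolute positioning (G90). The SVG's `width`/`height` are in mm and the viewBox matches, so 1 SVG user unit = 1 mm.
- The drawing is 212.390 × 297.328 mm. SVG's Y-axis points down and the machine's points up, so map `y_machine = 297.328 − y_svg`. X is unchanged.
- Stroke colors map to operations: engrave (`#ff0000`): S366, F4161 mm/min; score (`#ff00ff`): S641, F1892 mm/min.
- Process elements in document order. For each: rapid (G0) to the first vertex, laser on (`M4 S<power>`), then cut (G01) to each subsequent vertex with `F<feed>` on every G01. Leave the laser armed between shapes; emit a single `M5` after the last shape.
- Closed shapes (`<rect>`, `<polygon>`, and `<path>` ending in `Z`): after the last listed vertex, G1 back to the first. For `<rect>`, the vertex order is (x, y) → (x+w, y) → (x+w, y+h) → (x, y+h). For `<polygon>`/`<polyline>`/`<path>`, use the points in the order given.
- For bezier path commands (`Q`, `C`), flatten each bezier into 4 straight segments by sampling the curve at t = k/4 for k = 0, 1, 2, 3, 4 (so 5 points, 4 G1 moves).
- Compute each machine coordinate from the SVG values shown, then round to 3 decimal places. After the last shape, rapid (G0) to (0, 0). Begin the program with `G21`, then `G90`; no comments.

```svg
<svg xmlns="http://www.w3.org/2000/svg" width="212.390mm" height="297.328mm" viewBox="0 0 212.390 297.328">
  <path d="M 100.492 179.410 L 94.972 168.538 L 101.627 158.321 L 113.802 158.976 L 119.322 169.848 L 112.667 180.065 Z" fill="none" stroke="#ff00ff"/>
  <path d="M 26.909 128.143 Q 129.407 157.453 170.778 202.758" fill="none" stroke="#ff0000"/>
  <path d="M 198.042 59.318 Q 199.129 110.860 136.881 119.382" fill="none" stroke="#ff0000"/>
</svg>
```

viewBox `0 0 212.390 297.328` with mm width/height → 1 unit = 1 mm. Flip: y_m = 297.328 − y_svg.

**Shape 1** — `<path>` regular polygon, stroke `#ff00ff` → score (S641, F1892). Machine vertices: (100.492,117.918) → (94.972,128.790) → (101.627,139.007) → (113.802,138.352) → (119.322,127.480) → (112.667,117.263) → (100.492,117.918). Closed: final G1 returns to the first vertex.

**Shape 2** — `<path>` quadratic bezier, stroke `#ff0000` → engrave (S366, F4161). Control points (SVG): P0=(26.909,128.143), P1=(129.407,157.453), P2=(170.778,202.758); sampled at t=k/4. Machine vertices: (26.909,169.185) → (74.338,153.530) → (114.125,135.876) → (146.272,116.223) → (170.778,94.570). Open path.

**Shape 3** — `<path>` quadratic bezier, stroke `#ff0000` → engrave (S366, F4161). Control points (SVG): P0=(198.042,59.318), P1=(199.129,110.860), P2=(136.881,119.382); sampled at t=k/4. Machine vertices: (198.042,238.010) → (194.627,214.928) → (183.295,197.223) → (164.047,184.896) → (136.881,177.946). Open path.

G21
G90
G0 X100.492 Y117.918
M4 S641
G01 X94.972 Y128.790 F1892
G01 X101.627 Y139.007 F1892
G01 X113.802 Y138.352 F1892
G01 X119.322 Y127.480 F1892
G01 X112.667 Y117.263 F1892
G01 X100.492 Y117.918 F1892
G0 X26.909 Y169.185
M4 S366
G01 X74.338 Y153.530 F4161
G01 X114.125 Y135.876 F4161
G01 X146.272 Y116.223 F4161
G01 X170.778 Y94.570 F4161
G0 X198.042 Y238.010
M4 S366
G01 X194.627 Y214.928 F4161
G01 X183.295 Y197.223 F4161
G01 X164.047 Y184.896 F4161
G01 X136.881 Y177.946 F4161
M5
G0 X0.000 Y0.000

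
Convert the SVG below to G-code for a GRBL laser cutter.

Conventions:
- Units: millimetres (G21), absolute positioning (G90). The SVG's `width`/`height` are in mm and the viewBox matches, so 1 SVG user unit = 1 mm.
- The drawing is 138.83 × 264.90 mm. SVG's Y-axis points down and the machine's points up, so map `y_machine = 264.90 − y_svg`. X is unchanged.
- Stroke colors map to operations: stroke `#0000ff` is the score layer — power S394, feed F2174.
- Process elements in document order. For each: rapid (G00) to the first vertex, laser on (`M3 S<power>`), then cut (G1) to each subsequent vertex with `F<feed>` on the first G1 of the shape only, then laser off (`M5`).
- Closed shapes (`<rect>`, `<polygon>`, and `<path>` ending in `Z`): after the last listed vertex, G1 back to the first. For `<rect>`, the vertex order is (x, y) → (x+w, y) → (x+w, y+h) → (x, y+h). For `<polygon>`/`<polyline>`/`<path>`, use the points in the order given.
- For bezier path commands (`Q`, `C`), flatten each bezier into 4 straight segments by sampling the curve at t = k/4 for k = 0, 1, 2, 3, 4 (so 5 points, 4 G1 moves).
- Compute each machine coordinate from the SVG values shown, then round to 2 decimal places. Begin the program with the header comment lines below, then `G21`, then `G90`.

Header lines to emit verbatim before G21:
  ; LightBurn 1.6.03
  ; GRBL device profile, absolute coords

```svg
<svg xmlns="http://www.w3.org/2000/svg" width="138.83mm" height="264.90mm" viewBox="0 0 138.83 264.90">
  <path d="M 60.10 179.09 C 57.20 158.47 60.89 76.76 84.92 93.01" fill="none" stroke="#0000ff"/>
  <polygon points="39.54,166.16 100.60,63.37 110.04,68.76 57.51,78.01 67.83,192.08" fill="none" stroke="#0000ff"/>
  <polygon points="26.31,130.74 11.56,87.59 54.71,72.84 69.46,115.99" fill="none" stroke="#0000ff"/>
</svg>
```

; LightBurn 1.6.03
; GRBL device profile, absolute coords
G21
G90
G00 X60.10 Y85.81
M3 S394
G1 X59.38 Y110.24 F2174
G1 X62.41 Y142.68
G1 X70.50 Y168.20
G1 X84.92 Y171.89
M5
G00 X39.54 Y98.74
M3 S394
G1 X100.60 Y201.53 F2174
G1 X110.04 Y196.14
G1 X57.51 Y186.89
G1 X67.83 Y72.82
G1 X39.54 Y98.74
M5
G00 X26.31 Y134.16
M3 S394
G1 X11.56 Y177.31 F2174
G1 X54.71 Y192.06
G1 X69.46 Y148.91
G1 X26.31 Y134.16
M5

1 u = 1 mm; y_m = 264.90 − y.

[1] `<path>` cubic bezier, #0000ff→score S394 F2174: (60.10,85.81) → (59.38,110.24) → (62.41,142.68) → (70.50,168.20) → (84.92,171.89)

[2] `<polygon>` closed polygon, #0000ff→score S394 F2174: (39.54,98.74) → (100.60,201.53) → (110.04,196.14) → (57.51,186.89) → (67.83,72.82) → (39.54,98.74) (closed)

[3] `<polygon>` regular polygon, #0000ff→score S394 F2174: (26.31,134.16) → (11.56,177.31) → (54.71,192.06) → (69.46,148.91) → (26.31,134.16) (closed)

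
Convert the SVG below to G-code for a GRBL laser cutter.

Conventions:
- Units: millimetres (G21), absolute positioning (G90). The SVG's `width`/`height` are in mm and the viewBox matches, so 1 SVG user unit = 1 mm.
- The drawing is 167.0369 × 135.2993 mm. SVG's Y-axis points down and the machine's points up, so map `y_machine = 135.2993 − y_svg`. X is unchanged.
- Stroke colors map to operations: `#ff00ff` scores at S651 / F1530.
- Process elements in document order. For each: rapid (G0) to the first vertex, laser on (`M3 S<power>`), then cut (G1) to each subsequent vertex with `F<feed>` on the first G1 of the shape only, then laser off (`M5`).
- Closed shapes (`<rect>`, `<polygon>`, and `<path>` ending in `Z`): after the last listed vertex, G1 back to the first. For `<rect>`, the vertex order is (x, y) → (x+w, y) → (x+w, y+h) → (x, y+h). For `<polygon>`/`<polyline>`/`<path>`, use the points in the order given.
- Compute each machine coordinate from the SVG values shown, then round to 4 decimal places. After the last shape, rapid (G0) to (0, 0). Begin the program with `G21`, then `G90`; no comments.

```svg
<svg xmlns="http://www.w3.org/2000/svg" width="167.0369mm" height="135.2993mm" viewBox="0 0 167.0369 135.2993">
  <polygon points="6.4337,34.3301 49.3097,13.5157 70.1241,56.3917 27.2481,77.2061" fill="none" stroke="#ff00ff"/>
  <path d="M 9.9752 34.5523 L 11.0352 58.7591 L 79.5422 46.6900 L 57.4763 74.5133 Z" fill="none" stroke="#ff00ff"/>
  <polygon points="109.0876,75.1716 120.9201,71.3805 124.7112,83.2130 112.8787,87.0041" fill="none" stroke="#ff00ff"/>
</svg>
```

Since the viewBox matches the mm dimensions, user units are millimetres directly. The only transform is the Y-flip y_m = 135.2993 − y_svg.

Shape 1 is a regular polygon drawn with `<polygon>`. Its stroke #ff00ff means score at S651, F1530. After flipping Y the toolpath is (6.4337,100.9692) → (49.3097,121.7836) → (70.1241,78.9076) → (27.2481,58.0932) → (6.4337,100.9692), returning to the start.

Shape 2 is a closed polygon drawn with `<path>`. Its stroke #ff00ff means score at S651, F1530. After flipping Y the toolpath is (9.9752,100.7470) → (11.0352,76.5402) → (79.5422,88.6093) → (57.4763,60.7860) → (9.9752,100.7470), returning to the start.

Shape 3 is a regular polygon drawn with `<polygon>`. Its stroke #ff00ff means score at S651, F1530. After flipping Y the toolpath is (109.0876,60.1277) → (120.9201,63.9188) → (124.7112,52.0863) → (112.8787,48.2952) → (109.0876,60.1277), returning to the start.

G21
G90
G0 X6.4337 Y100.9692
M3 S651
G1 X49.3097 Y121.7836 F1530
G1 X70.1241 Y78.9076
G1 X27.2481 Y58.0932
G1 X6.4337 Y100.9692
M5
G0 X9.9752 Y100.7470
M3 S651
G1 X11.0352 Y76.5402 F1530
G1 X79.5422 Y88.6093
G1 X57.4763 Y60.7860
G1 X9.9752 Y100.7470
M5
G0 X109.0876 Y60.1277
M3 S651
G1 X120.9201 Y63.9188 F1530
G1 X124.7112 Y52.0863
G1 X112.8787 Y48.2952
G1 X109.0876 Y60.1277
M5
G0 X0.0000 Y0.0000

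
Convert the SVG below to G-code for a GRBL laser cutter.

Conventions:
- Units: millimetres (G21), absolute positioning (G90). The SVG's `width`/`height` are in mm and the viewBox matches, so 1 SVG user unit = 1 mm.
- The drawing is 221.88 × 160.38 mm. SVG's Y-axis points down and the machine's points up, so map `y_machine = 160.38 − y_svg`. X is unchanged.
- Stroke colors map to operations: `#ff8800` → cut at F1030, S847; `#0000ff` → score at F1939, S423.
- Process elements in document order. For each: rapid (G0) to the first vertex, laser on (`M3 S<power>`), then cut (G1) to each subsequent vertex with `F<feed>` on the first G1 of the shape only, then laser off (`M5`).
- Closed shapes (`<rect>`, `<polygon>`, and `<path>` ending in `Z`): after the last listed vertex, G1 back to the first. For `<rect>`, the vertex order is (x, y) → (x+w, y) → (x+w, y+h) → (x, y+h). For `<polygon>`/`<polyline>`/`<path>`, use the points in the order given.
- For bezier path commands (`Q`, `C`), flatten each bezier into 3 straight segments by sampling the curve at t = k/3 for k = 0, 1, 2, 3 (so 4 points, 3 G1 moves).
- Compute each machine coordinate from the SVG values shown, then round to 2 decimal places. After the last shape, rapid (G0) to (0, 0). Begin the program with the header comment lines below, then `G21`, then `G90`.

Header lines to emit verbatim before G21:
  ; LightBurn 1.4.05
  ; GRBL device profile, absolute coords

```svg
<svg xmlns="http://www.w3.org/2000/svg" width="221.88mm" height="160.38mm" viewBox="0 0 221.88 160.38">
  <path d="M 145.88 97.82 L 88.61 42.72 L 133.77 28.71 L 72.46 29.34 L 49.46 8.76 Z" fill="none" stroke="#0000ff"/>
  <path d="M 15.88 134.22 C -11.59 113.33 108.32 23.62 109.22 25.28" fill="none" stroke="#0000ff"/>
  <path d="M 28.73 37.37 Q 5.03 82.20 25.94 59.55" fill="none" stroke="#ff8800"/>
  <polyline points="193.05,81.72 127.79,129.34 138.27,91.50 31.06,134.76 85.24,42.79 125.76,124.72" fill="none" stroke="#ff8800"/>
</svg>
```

viewBox `0 0 221.88 160.38` with mm width/height → 1 unit = 1 mm. Flip: y_m = 160.38 − y_svg.

**Shape 1** — `<path>` closed polygon, stroke `#0000ff` → score (S423, F1939). Machine vertices: (145.88,62.56) → (88.61,117.66) → (133.77,131.67) → (72.46,131.04) → (49.46,151.62) → (145.88,62.56). Closed: final G1 returns to the first vertex.

**Shape 2** — `<path>` cubic bezier, stroke `#0000ff` → score (S423, F1939). Control points (SVG): P0=(15.88,134.22), P1=(-11.59,113.33), P2=(108.32,23.62), P3=(109.22,25.28); sampled at t=k/3. Machine vertices: (15.88,26.16) → (27.67,64.06) → (78.52,112.24) → (109.22,135.10). Open path.

**Shape 3** — `<path>` quadratic bezier, stroke `#ff8800` → cut (S847, F1030). Control points (SVG): P0=(28.73,37.37), P1=(5.03,82.20), P2=(25.94,59.55); sampled at t=k/3. Machine vertices: (28.73,123.01) → (17.89,100.62) → (16.96,93.23) → (25.94,100.83). Open path.

**Shape 4** — `<polyline>` open polyline, stroke `#ff8800` → cut (S847, F1030). Machine vertices: (193.05,78.66) → (127.79,31.04) → (138.27,68.88) → (31.06,25.62) → (85.24,117.59) → (125.76,35.66). Open path.

; LightBurn 1.4.05
; GRBL device profile, absolute coords
G21
G90
G0 X145.88 Y62.56
M3 S423
G1 X88.61 Y117.66 F1939
G1 X133.77 Y131.67
G1 X72.46 Y131.04
G1 X49.46 Y151.62
G1 X145.88 Y62.56
M5
G0 X15.88 Y26.16
M3 S423
G1 X27.67 Y64.06 F1939
G1 X78.52 Y112.24
G1 X109.22 Y135.10
M5
G0 X28.73 Y123.01
M3 S847
G1 X17.89 Y100.62 F1030
G1 X16.96 Y93.23
G1 X25.94 Y100.83
M5
G0 X193.05 Y78.66
M3 S847
G1 X127.79 Y31.04 F1030
G1 X138.27 Y68.88
G1 X31.06 Y25.62
G1 X85.24 Y117.59
G1 X125.76 Y35.66
M5
G0 X0.00 Y0.00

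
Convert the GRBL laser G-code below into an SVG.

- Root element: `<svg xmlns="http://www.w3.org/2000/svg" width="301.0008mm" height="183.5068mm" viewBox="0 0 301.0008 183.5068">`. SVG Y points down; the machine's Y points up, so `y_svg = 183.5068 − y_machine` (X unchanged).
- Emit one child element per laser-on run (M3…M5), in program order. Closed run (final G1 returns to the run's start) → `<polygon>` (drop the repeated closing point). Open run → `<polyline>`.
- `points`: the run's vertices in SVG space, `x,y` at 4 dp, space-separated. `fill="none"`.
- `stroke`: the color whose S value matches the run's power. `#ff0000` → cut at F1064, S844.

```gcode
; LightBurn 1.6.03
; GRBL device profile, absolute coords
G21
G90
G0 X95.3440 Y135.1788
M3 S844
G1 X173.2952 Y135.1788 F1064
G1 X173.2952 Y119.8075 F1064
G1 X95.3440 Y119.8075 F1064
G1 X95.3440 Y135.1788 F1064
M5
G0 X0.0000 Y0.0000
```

Each laser-on run becomes one SVG element. Flip Y back into SVG space with y_svg = 183.5068 − y_machine. Every run uses S844, so all elements get stroke `#ff0000` (cut).

Run 1: The run returns to its start, so emit a `<polygon>` with points (Y-flipped): 95.3440,48.3280 173.2952,48.3280 173.2952,63.6993 95.3440,63.6993.

<svg xmlns="http://www.w3.org/2000/svg" width="301.0008mm" height="183.5068mm" viewBox="0 0 301.0008 183.5068">
  <polygon points="95.3440,48.3280 173.2952,48.3280 173.2952,63.6993 95.3440,63.6993" fill="none" stroke="#ff0000"/>
</svg>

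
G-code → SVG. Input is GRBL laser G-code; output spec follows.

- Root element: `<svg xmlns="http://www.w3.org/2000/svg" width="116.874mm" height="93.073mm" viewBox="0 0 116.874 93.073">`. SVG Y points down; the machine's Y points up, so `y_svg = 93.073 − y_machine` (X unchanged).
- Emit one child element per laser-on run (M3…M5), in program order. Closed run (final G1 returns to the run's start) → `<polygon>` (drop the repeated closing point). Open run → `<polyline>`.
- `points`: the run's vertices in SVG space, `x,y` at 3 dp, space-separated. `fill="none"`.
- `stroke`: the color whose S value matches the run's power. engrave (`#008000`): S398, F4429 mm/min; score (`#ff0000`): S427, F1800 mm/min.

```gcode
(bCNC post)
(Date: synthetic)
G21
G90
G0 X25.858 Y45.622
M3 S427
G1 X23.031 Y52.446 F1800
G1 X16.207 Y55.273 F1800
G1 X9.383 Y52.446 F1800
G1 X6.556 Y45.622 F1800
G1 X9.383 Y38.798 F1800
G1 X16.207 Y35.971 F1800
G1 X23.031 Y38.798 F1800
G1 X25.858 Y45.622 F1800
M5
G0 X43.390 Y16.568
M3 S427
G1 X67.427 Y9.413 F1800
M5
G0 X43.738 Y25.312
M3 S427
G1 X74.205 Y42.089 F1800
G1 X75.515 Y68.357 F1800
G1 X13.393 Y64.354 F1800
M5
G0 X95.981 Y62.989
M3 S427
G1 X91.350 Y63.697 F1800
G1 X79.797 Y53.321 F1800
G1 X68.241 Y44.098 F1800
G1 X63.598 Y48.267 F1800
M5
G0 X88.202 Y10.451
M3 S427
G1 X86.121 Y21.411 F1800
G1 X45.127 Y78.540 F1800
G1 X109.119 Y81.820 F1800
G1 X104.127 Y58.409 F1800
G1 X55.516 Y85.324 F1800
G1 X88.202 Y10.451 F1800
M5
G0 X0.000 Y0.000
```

y_svg = 93.073 − y_m. Every run uses S427, so all elements get stroke `#ff0000` (score).

[1] closed run; points: 25.858,47.451 23.031,40.627 16.207,37.800 9.383,40.627 6.556,47.451 9.383,54.275 16.207,57.102 23.031,54.275

[2] open run; points: 43.390,76.505 67.427,83.660

[3] open run; points: 43.738,67.761 74.205,50.984 75.515,24.716 13.393,28.719

[4] open run; points: 95.981,30.084 91.350,29.376 79.797,39.752 68.241,48.975 63.598,44.806

[5] closed run; points: 88.202,82.622 86.121,71.662 45.127,14.533 109.119,11.253 104.127,34.664 55.516,7.749

<svg xmlns="http://www.w3.org/2000/svg" width="116.874mm" height="93.073mm" viewBox="0 0 116.874 93.073">
  <polygon points="25.858,47.451 23.031,40.627 16.207,37.800 9.383,40.627 6.556,47.451 9.383,54.275 16.207,57.102 23.031,54.275" fill="none" stroke="#ff0000"/>
  <polyline points="43.390,76.505 67.427,83.660" fill="none" stroke="#ff0000"/>
  <polyline points="43.738,67.761 74.205,50.984 75.515,24.716 13.393,28.719" fill="none" stroke="#ff0000"/>
  <polyline points="95.981,30.084 91.350,29.376 79.797,39.752 68.241,48.975 63.598,44.806" fill="none" stroke="#ff0000"/>
  <polygon points="88.202,82.622 86.121,71.662 45.127,14.533 109.119,11.253 104.127,34.664 55.516,7.749" fill="none" stroke="#ff0000"/>
</svg>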